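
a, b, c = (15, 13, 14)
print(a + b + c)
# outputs 42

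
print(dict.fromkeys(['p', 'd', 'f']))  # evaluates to {'p': None, 'd': None, 'f': None}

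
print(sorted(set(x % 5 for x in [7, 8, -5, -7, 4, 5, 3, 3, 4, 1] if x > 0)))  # [0, 1, 2, 3, 4]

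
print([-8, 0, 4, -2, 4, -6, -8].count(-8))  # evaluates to 2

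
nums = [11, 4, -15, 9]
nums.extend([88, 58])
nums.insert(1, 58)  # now [11, 58, 4, -15, 9, 88, 58]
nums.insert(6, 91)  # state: [11, 58, 4, -15, 9, 88, 91, 58]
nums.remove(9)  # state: [11, 58, 4, -15, 88, 91, 58]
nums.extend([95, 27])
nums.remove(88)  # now [11, 58, 4, -15, 91, 58, 95, 27]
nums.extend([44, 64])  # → [11, 58, 4, -15, 91, 58, 95, 27, 44, 64]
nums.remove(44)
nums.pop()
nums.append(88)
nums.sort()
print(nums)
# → [-15, 4, 11, 27, 58, 58, 88, 91, 95]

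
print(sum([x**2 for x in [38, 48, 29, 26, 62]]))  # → 9109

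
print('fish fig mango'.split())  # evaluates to ['fish', 'fig', 'mango']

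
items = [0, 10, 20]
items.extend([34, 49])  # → [0, 10, 20, 34, 49]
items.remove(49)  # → [0, 10, 20, 34]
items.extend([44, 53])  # [0, 10, 20, 34, 44, 53]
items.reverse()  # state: [53, 44, 34, 20, 10, 0]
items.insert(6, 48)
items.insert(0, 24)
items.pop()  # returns 48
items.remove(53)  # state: [24, 44, 34, 20, 10, 0]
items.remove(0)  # [24, 44, 34, 20, 10]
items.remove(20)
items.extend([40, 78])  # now [24, 44, 34, 10, 40, 78]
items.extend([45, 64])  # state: [24, 44, 34, 10, 40, 78, 45, 64]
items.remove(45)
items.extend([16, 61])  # [24, 44, 34, 10, 40, 78, 64, 16, 61]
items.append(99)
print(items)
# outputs [24, 44, 34, 10, 40, 78, 64, 16, 61, 99]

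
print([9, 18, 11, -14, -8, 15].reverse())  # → None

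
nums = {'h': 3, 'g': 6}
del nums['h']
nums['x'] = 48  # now {'g': 6, 'x': 48}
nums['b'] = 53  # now {'g': 6, 'x': 48, 'b': 53}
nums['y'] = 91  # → {'g': 6, 'x': 48, 'b': 53, 'y': 91}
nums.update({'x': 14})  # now {'g': 6, 'x': 14, 'b': 53, 'y': 91}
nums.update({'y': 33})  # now {'g': 6, 'x': 14, 'b': 53, 'y': 33}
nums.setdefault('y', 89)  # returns 33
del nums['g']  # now {'x': 14, 'b': 53, 'y': 33}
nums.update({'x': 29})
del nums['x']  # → {'b': 53, 'y': 33}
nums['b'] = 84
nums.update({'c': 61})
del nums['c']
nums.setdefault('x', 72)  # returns 72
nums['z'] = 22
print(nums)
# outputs {'b': 84, 'y': 33, 'x': 72, 'z': 22}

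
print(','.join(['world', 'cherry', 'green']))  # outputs world,cherry,green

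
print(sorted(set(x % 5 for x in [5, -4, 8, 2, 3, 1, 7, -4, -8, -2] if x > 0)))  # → [0, 1, 2, 3]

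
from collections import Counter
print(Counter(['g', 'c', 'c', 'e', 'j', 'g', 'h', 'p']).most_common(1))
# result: [('g', 2)]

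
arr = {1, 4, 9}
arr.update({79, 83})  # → {1, 4, 9, 79, 83}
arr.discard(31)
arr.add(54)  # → {1, 4, 9, 54, 79, 83}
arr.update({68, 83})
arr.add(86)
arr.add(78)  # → {1, 4, 9, 54, 68, 78, 79, 83, 86}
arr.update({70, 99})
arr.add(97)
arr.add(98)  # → {1, 4, 9, 54, 68, 70, 78, 79, 83, 86, 97, 98, 99}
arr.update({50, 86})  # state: {1, 4, 9, 50, 54, 68, 70, 78, 79, 83, 86, 97, 98, 99}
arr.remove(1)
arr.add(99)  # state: {4, 9, 50, 54, 68, 70, 78, 79, 83, 86, 97, 98, 99}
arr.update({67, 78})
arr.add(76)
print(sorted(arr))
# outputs [4, 9, 50, 54, 67, 68, 70, 76, 78, 79, 83, 86, 97, 98, 99]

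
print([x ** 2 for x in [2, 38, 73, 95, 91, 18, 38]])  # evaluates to [4, 1444, 5329, 9025, 8281, 324, 1444]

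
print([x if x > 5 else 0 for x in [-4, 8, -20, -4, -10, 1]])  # [0, 8, 0, 0, 0, 0]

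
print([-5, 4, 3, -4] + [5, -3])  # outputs [-5, 4, 3, -4, 5, -3]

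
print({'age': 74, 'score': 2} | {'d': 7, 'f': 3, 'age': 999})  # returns {'age': 999, 'score': 2, 'd': 7, 'f': 3}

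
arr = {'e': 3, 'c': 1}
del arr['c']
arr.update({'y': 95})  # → {'e': 3, 'y': 95}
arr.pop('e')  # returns 3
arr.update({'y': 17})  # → {'y': 17}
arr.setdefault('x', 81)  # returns 81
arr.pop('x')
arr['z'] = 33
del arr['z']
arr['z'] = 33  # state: {'y': 17, 'z': 33}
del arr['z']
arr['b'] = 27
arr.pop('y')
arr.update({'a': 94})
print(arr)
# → {'b': 27, 'a': 94}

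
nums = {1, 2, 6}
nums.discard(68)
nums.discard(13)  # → {1, 2, 6}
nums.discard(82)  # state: {1, 2, 6}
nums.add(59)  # {1, 2, 6, 59}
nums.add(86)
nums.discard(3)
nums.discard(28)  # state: {1, 2, 6, 59, 86}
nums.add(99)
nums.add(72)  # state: {1, 2, 6, 59, 72, 86, 99}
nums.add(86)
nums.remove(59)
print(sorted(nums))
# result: [1, 2, 6, 72, 86, 99]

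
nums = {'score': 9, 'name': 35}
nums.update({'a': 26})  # {'score': 9, 'name': 35, 'a': 26}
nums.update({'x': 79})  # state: {'score': 9, 'name': 35, 'a': 26, 'x': 79}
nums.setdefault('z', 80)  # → 80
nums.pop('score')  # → 9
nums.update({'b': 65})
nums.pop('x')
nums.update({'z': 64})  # {'name': 35, 'a': 26, 'z': 64, 'b': 65}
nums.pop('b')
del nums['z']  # {'name': 35, 'a': 26}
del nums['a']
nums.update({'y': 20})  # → {'name': 35, 'y': 20}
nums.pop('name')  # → 35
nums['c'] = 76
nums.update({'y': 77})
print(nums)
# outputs {'y': 77, 'c': 76}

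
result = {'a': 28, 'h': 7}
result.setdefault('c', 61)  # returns 61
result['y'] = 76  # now {'a': 28, 'h': 7, 'c': 61, 'y': 76}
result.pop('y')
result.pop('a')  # 28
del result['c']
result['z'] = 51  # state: {'h': 7, 'z': 51}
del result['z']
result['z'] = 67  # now {'h': 7, 'z': 67}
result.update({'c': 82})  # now {'h': 7, 'z': 67, 'c': 82}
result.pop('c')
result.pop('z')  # 67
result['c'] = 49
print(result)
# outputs {'h': 7, 'c': 49}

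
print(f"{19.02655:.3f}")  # 19.027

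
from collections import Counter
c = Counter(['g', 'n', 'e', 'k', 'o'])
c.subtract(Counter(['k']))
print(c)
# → Counter({'g': 1, 'n': 1, 'e': 1, 'o': 1, 'k': 0})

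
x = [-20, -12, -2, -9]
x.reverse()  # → [-9, -2, -12, -20]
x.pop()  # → -20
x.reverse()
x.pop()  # -9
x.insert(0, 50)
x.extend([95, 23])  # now [50, -12, -2, 95, 23]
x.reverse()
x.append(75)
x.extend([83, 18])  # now [23, 95, -2, -12, 50, 75, 83, 18]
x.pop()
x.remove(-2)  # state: [23, 95, -12, 50, 75, 83]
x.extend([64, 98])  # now [23, 95, -12, 50, 75, 83, 64, 98]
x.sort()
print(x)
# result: [-12, 23, 50, 64, 75, 83, 95, 98]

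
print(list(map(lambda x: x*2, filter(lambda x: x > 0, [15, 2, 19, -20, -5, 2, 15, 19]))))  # [30, 4, 38, 4, 30, 38]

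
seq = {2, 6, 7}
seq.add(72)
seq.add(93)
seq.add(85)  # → {2, 6, 7, 72, 85, 93}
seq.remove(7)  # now {2, 6, 72, 85, 93}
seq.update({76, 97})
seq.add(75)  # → {2, 6, 72, 75, 76, 85, 93, 97}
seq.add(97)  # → {2, 6, 72, 75, 76, 85, 93, 97}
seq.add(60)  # {2, 6, 60, 72, 75, 76, 85, 93, 97}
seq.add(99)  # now {2, 6, 60, 72, 75, 76, 85, 93, 97, 99}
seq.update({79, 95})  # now {2, 6, 60, 72, 75, 76, 79, 85, 93, 95, 97, 99}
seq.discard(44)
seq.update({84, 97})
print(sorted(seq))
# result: [2, 6, 60, 72, 75, 76, 79, 84, 85, 93, 95, 97, 99]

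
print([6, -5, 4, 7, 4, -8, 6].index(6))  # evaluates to 0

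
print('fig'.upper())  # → FIG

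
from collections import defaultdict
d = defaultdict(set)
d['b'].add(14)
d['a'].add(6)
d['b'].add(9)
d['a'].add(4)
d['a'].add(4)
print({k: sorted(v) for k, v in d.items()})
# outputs {'b': [9, 14], 'a': [4, 6]}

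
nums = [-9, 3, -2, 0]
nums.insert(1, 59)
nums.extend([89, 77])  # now [-9, 59, 3, -2, 0, 89, 77]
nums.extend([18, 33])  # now [-9, 59, 3, -2, 0, 89, 77, 18, 33]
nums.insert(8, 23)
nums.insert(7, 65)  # [-9, 59, 3, -2, 0, 89, 77, 65, 18, 23, 33]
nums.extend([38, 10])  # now [-9, 59, 3, -2, 0, 89, 77, 65, 18, 23, 33, 38, 10]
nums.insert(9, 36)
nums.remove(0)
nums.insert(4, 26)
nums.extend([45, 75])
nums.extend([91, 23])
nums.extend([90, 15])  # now [-9, 59, 3, -2, 26, 89, 77, 65, 18, 36, 23, 33, 38, 10, 45, 75, 91, 23, 90, 15]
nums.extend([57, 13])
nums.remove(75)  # [-9, 59, 3, -2, 26, 89, 77, 65, 18, 36, 23, 33, 38, 10, 45, 91, 23, 90, 15, 57, 13]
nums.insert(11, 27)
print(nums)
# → [-9, 59, 3, -2, 26, 89, 77, 65, 18, 36, 23, 27, 33, 38, 10, 45, 91, 23, 90, 15, 57, 13]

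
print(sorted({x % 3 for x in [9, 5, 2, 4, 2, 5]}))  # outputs [0, 1, 2]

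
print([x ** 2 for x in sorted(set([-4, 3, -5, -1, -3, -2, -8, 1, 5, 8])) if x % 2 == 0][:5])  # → [64, 16, 4, 64]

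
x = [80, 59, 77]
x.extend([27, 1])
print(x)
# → [80, 59, 77, 27, 1]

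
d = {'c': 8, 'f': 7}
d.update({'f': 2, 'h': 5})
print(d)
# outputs {'c': 8, 'f': 2, 'h': 5}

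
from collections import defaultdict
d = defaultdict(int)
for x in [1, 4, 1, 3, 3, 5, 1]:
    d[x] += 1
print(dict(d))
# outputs {1: 3, 4: 1, 3: 2, 5: 1}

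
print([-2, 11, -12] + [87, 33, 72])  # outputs [-2, 11, -12, 87, 33, 72]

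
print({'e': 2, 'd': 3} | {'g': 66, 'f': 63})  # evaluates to {'e': 2, 'd': 3, 'g': 66, 'f': 63}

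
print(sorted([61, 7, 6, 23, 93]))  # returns [6, 7, 23, 61, 93]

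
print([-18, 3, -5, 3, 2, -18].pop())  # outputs -18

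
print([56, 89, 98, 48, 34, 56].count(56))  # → 2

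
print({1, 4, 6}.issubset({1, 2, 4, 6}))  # True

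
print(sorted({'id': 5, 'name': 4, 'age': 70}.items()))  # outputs [('age', 70), ('id', 5), ('name', 4)]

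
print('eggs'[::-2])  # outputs sg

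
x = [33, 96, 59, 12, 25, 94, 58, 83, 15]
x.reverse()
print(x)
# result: [15, 83, 58, 94, 25, 12, 59, 96, 33]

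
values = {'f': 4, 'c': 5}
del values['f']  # {'c': 5}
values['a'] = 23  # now {'c': 5, 'a': 23}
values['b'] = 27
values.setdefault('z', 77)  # 77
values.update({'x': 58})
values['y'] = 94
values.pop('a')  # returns 23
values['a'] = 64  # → {'c': 5, 'b': 27, 'z': 77, 'x': 58, 'y': 94, 'a': 64}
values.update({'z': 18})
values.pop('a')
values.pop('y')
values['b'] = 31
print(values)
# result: {'c': 5, 'b': 31, 'z': 18, 'x': 58}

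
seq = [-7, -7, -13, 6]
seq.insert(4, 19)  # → [-7, -7, -13, 6, 19]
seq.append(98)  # [-7, -7, -13, 6, 19, 98]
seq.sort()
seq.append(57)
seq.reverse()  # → [57, 98, 19, 6, -7, -7, -13]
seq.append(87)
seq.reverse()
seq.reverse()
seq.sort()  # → [-13, -7, -7, 6, 19, 57, 87, 98]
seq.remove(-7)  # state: [-13, -7, 6, 19, 57, 87, 98]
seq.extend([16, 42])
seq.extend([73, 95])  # [-13, -7, 6, 19, 57, 87, 98, 16, 42, 73, 95]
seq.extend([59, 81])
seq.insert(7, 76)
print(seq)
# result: [-13, -7, 6, 19, 57, 87, 98, 76, 16, 42, 73, 95, 59, 81]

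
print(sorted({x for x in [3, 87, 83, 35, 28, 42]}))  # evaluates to [3, 28, 35, 42, 83, 87]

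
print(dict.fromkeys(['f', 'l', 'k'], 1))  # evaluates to {'f': 1, 'l': 1, 'k': 1}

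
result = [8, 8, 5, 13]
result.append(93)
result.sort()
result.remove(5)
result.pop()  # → 93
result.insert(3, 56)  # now [8, 8, 13, 56]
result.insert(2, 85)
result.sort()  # [8, 8, 13, 56, 85]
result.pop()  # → 85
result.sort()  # [8, 8, 13, 56]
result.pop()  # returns 56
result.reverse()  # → [13, 8, 8]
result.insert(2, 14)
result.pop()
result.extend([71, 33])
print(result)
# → [13, 8, 14, 71, 33]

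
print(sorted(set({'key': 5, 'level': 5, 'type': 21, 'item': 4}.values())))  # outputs [4, 5, 21]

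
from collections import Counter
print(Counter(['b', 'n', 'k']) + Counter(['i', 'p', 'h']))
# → Counter({'b': 1, 'n': 1, 'k': 1, 'i': 1, 'p': 1, 'h': 1})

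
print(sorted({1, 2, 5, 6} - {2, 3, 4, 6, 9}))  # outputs [1, 5]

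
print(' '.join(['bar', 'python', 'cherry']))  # bar python cherry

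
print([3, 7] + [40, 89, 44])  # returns [3, 7, 40, 89, 44]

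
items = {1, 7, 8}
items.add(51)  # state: {1, 7, 8, 51}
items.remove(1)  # {7, 8, 51}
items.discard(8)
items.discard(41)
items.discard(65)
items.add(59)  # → {7, 51, 59}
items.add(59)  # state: {7, 51, 59}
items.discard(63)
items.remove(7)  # {51, 59}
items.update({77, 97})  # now {51, 59, 77, 97}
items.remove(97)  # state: {51, 59, 77}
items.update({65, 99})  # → {51, 59, 65, 77, 99}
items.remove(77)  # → {51, 59, 65, 99}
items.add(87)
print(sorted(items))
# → [51, 59, 65, 87, 99]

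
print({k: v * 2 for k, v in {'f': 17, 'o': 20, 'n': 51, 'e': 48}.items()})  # {'f': 34, 'o': 40, 'n': 102, 'e': 96}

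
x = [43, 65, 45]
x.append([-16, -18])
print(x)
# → [43, 65, 45, [-16, -18]]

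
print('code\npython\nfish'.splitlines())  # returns ['code', 'python', 'fish']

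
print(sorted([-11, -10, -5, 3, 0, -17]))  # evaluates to [-17, -11, -10, -5, 0, 3]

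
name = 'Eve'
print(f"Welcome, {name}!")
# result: Welcome, Eve!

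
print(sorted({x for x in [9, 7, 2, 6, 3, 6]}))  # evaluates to [2, 3, 6, 7, 9]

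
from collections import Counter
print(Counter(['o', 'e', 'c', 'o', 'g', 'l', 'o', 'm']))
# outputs Counter({'o': 3, 'e': 1, 'c': 1, 'g': 1, 'l': 1, 'm': 1})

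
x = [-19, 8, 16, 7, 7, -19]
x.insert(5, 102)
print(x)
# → [-19, 8, 16, 7, 7, 102, -19]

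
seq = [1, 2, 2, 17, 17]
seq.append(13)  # [1, 2, 2, 17, 17, 13]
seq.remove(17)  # [1, 2, 2, 17, 13]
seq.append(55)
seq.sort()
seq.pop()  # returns 55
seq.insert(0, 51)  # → [51, 1, 2, 2, 13, 17]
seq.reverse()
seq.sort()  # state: [1, 2, 2, 13, 17, 51]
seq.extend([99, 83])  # [1, 2, 2, 13, 17, 51, 99, 83]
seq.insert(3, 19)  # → [1, 2, 2, 19, 13, 17, 51, 99, 83]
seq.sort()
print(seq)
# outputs [1, 2, 2, 13, 17, 19, 51, 83, 99]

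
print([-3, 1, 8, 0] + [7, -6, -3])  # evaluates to [-3, 1, 8, 0, 7, -6, -3]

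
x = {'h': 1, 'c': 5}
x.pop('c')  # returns 5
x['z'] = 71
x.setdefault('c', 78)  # 78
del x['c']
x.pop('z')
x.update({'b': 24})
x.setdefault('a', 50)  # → 50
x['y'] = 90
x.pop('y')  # 90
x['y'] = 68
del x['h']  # {'b': 24, 'a': 50, 'y': 68}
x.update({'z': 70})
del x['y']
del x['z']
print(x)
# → {'b': 24, 'a': 50}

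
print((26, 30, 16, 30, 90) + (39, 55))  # (26, 30, 16, 30, 90, 39, 55)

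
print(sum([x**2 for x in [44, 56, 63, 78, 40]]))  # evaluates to 16725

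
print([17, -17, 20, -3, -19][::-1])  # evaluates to [-19, -3, 20, -17, 17]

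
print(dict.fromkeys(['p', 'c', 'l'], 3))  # {'p': 3, 'c': 3, 'l': 3}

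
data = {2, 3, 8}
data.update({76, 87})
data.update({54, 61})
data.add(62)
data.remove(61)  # {2, 3, 8, 54, 62, 76, 87}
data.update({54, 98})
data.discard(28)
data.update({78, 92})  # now {2, 3, 8, 54, 62, 76, 78, 87, 92, 98}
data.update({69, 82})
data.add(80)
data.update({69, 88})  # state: {2, 3, 8, 54, 62, 69, 76, 78, 80, 82, 87, 88, 92, 98}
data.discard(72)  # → {2, 3, 8, 54, 62, 69, 76, 78, 80, 82, 87, 88, 92, 98}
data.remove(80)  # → {2, 3, 8, 54, 62, 69, 76, 78, 82, 87, 88, 92, 98}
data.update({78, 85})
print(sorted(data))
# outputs [2, 3, 8, 54, 62, 69, 76, 78, 82, 85, 87, 88, 92, 98]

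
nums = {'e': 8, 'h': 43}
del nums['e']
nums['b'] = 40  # {'h': 43, 'b': 40}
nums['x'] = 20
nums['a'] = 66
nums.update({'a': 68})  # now {'h': 43, 'b': 40, 'x': 20, 'a': 68}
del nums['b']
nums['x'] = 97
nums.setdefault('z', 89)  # 89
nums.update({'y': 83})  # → {'h': 43, 'x': 97, 'a': 68, 'z': 89, 'y': 83}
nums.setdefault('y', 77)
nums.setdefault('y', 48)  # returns 83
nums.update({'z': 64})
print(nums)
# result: {'h': 43, 'x': 97, 'a': 68, 'z': 64, 'y': 83}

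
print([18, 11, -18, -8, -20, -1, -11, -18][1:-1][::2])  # [11, -8, -1]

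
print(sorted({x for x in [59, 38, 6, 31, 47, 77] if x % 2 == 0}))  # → [6, 38]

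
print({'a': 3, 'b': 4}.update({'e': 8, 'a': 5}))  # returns None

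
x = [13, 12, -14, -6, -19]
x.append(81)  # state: [13, 12, -14, -6, -19, 81]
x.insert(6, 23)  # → [13, 12, -14, -6, -19, 81, 23]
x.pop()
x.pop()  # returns 81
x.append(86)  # [13, 12, -14, -6, -19, 86]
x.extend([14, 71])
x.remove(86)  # [13, 12, -14, -6, -19, 14, 71]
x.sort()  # [-19, -14, -6, 12, 13, 14, 71]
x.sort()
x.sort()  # [-19, -14, -6, 12, 13, 14, 71]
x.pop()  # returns 71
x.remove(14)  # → [-19, -14, -6, 12, 13]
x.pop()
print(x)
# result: [-19, -14, -6, 12]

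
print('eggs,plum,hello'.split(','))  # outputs ['eggs', 'plum', 'hello']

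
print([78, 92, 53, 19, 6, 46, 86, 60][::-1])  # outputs [60, 86, 46, 6, 19, 53, 92, 78]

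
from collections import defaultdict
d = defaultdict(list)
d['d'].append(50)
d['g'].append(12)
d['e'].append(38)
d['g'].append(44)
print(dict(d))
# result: {'d': [50], 'g': [12, 44], 'e': [38]}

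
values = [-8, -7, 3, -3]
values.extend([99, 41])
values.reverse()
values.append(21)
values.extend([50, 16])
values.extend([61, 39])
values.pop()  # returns 39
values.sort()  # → [-8, -7, -3, 3, 16, 21, 41, 50, 61, 99]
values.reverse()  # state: [99, 61, 50, 41, 21, 16, 3, -3, -7, -8]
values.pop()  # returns -8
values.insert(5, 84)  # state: [99, 61, 50, 41, 21, 84, 16, 3, -3, -7]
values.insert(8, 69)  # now [99, 61, 50, 41, 21, 84, 16, 3, 69, -3, -7]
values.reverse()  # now [-7, -3, 69, 3, 16, 84, 21, 41, 50, 61, 99]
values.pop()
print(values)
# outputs [-7, -3, 69, 3, 16, 84, 21, 41, 50, 61]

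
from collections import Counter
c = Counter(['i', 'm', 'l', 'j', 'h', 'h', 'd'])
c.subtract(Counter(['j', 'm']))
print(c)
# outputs Counter({'h': 2, 'i': 1, 'l': 1, 'd': 1, 'm': 0, 'j': 0})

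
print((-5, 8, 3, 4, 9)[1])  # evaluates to 8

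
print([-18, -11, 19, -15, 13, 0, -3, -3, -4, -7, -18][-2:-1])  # [-7]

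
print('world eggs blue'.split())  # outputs ['world', 'eggs', 'blue']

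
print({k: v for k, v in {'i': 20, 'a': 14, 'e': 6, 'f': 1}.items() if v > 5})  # {'i': 20, 'a': 14, 'e': 6}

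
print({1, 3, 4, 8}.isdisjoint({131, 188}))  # True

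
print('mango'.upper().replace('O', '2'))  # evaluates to MANG2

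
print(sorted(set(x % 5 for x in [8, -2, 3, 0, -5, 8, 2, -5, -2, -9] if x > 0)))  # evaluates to [2, 3]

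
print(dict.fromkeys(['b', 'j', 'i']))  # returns {'b': None, 'j': None, 'i': None}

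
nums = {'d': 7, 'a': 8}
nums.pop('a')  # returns 8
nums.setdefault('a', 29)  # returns 29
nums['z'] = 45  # {'d': 7, 'a': 29, 'z': 45}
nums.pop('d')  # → 7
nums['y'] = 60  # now {'a': 29, 'z': 45, 'y': 60}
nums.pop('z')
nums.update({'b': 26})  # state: {'a': 29, 'y': 60, 'b': 26}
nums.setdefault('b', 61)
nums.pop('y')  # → 60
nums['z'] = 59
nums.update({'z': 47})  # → {'a': 29, 'b': 26, 'z': 47}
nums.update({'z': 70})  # {'a': 29, 'b': 26, 'z': 70}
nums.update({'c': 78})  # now {'a': 29, 'b': 26, 'z': 70, 'c': 78}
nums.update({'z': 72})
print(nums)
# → {'a': 29, 'b': 26, 'z': 72, 'c': 78}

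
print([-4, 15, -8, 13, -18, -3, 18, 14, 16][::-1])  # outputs [16, 14, 18, -3, -18, 13, -8, 15, -4]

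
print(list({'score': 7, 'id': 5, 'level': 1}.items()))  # [('score', 7), ('id', 5), ('level', 1)]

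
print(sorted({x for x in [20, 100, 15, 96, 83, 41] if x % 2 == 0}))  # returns [20, 96, 100]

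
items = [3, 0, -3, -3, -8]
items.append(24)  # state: [3, 0, -3, -3, -8, 24]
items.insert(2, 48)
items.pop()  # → 24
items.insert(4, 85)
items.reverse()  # [-8, -3, 85, -3, 48, 0, 3]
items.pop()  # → 3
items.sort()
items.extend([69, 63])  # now [-8, -3, -3, 0, 48, 85, 69, 63]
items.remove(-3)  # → [-8, -3, 0, 48, 85, 69, 63]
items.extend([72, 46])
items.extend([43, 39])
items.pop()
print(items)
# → [-8, -3, 0, 48, 85, 69, 63, 72, 46, 43]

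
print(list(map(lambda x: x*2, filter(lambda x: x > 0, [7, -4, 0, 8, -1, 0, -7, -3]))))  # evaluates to [14, 16]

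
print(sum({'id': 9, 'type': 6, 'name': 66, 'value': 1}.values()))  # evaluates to 82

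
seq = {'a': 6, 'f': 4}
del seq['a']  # {'f': 4}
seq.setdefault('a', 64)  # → 64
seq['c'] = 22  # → {'f': 4, 'a': 64, 'c': 22}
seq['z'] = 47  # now {'f': 4, 'a': 64, 'c': 22, 'z': 47}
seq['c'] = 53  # {'f': 4, 'a': 64, 'c': 53, 'z': 47}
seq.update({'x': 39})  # {'f': 4, 'a': 64, 'c': 53, 'z': 47, 'x': 39}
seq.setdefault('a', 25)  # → 64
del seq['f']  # {'a': 64, 'c': 53, 'z': 47, 'x': 39}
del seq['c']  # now {'a': 64, 'z': 47, 'x': 39}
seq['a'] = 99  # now {'a': 99, 'z': 47, 'x': 39}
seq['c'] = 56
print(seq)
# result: {'a': 99, 'z': 47, 'x': 39, 'c': 56}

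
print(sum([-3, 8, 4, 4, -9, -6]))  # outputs -2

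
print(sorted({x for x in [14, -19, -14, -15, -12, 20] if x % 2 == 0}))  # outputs [-14, -12, 14, 20]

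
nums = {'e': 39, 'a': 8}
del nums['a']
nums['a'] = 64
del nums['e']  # {'a': 64}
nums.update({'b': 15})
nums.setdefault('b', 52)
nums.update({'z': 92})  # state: {'a': 64, 'b': 15, 'z': 92}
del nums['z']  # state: {'a': 64, 'b': 15}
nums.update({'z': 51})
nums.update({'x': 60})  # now {'a': 64, 'b': 15, 'z': 51, 'x': 60}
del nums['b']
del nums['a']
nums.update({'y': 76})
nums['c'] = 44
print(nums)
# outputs {'z': 51, 'x': 60, 'y': 76, 'c': 44}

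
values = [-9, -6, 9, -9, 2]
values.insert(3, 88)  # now [-9, -6, 9, 88, -9, 2]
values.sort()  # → [-9, -9, -6, 2, 9, 88]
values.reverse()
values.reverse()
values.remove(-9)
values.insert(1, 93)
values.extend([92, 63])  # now [-9, 93, -6, 2, 9, 88, 92, 63]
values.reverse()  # [63, 92, 88, 9, 2, -6, 93, -9]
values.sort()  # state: [-9, -6, 2, 9, 63, 88, 92, 93]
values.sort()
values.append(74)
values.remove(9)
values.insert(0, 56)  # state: [56, -9, -6, 2, 63, 88, 92, 93, 74]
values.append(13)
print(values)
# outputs [56, -9, -6, 2, 63, 88, 92, 93, 74, 13]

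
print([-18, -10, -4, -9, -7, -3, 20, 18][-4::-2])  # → [-7, -4, -18]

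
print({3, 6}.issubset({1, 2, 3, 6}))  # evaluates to True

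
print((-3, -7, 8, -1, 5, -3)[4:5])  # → (5,)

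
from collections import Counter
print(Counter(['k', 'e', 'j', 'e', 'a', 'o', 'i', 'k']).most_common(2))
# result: [('k', 2), ('e', 2)]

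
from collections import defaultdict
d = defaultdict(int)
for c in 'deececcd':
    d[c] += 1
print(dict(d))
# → {'d': 2, 'e': 3, 'c': 3}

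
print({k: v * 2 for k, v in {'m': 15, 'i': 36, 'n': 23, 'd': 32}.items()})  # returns {'m': 30, 'i': 72, 'n': 46, 'd': 64}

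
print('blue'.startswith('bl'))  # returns True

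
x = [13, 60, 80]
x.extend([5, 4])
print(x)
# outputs [13, 60, 80, 5, 4]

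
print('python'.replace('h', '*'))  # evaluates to pyt*on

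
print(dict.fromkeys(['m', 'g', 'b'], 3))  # {'m': 3, 'g': 3, 'b': 3}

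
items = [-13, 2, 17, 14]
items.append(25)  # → [-13, 2, 17, 14, 25]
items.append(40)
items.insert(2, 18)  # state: [-13, 2, 18, 17, 14, 25, 40]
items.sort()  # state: [-13, 2, 14, 17, 18, 25, 40]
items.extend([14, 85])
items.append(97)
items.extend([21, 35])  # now [-13, 2, 14, 17, 18, 25, 40, 14, 85, 97, 21, 35]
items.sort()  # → [-13, 2, 14, 14, 17, 18, 21, 25, 35, 40, 85, 97]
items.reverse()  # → [97, 85, 40, 35, 25, 21, 18, 17, 14, 14, 2, -13]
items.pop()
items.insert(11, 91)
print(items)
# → [97, 85, 40, 35, 25, 21, 18, 17, 14, 14, 2, 91]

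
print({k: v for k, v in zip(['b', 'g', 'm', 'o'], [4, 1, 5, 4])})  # {'b': 4, 'g': 1, 'm': 5, 'o': 4}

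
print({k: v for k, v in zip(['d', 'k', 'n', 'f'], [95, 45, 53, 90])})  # {'d': 95, 'k': 45, 'n': 53, 'f': 90}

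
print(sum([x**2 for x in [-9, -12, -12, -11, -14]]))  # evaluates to 686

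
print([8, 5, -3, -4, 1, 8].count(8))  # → 2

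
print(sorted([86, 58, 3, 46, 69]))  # [3, 46, 58, 69, 86]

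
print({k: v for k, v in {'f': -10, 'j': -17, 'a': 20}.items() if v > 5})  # {'a': 20}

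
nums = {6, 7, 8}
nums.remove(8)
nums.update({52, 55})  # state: {6, 7, 52, 55}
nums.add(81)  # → {6, 7, 52, 55, 81}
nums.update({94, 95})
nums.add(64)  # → {6, 7, 52, 55, 64, 81, 94, 95}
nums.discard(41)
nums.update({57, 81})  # {6, 7, 52, 55, 57, 64, 81, 94, 95}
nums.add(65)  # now {6, 7, 52, 55, 57, 64, 65, 81, 94, 95}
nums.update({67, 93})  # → {6, 7, 52, 55, 57, 64, 65, 67, 81, 93, 94, 95}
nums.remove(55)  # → {6, 7, 52, 57, 64, 65, 67, 81, 93, 94, 95}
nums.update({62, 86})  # {6, 7, 52, 57, 62, 64, 65, 67, 81, 86, 93, 94, 95}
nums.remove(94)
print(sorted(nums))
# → [6, 7, 52, 57, 62, 64, 65, 67, 81, 86, 93, 95]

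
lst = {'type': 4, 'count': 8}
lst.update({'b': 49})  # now {'type': 4, 'count': 8, 'b': 49}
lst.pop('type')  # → 4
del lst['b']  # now {'count': 8}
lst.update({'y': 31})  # {'count': 8, 'y': 31}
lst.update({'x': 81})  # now {'count': 8, 'y': 31, 'x': 81}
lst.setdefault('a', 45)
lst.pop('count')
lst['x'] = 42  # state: {'y': 31, 'x': 42, 'a': 45}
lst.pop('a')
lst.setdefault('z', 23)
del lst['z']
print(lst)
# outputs {'y': 31, 'x': 42}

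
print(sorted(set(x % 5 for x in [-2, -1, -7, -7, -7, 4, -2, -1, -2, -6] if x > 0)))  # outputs [4]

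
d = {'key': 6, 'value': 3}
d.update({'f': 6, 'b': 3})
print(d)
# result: {'key': 6, 'value': 3, 'f': 6, 'b': 3}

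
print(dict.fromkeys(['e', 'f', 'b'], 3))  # {'e': 3, 'f': 3, 'b': 3}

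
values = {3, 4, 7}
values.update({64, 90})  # {3, 4, 7, 64, 90}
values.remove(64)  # {3, 4, 7, 90}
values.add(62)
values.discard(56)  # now {3, 4, 7, 62, 90}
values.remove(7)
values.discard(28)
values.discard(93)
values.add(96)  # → {3, 4, 62, 90, 96}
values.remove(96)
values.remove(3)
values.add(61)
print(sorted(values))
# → [4, 61, 62, 90]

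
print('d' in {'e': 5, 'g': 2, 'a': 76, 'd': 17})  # True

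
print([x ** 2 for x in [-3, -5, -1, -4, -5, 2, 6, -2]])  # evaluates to [9, 25, 1, 16, 25, 4, 36, 4]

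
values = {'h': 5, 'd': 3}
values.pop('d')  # 3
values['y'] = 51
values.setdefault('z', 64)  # 64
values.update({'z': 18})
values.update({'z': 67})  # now {'h': 5, 'y': 51, 'z': 67}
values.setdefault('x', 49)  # 49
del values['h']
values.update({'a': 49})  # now {'y': 51, 'z': 67, 'x': 49, 'a': 49}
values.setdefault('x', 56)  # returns 49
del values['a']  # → {'y': 51, 'z': 67, 'x': 49}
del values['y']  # {'z': 67, 'x': 49}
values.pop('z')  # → 67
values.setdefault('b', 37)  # 37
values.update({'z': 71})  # {'x': 49, 'b': 37, 'z': 71}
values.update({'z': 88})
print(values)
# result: {'x': 49, 'b': 37, 'z': 88}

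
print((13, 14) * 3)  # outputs (13, 14, 13, 14, 13, 14)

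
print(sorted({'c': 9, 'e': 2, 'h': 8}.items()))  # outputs [('c', 9), ('e', 2), ('h', 8)]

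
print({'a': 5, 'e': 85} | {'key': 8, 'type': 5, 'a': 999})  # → {'a': 999, 'e': 85, 'key': 8, 'type': 5}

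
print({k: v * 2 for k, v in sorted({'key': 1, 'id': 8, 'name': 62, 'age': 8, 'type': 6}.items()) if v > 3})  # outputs {'age': 16, 'id': 16, 'name': 124, 'type': 12}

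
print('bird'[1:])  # ird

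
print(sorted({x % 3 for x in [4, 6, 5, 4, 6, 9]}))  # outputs [0, 1, 2]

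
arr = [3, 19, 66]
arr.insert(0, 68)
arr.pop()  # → 66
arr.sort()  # [3, 19, 68]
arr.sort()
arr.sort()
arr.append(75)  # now [3, 19, 68, 75]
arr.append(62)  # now [3, 19, 68, 75, 62]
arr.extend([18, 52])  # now [3, 19, 68, 75, 62, 18, 52]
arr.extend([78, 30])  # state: [3, 19, 68, 75, 62, 18, 52, 78, 30]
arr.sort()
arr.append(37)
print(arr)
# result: [3, 18, 19, 30, 52, 62, 68, 75, 78, 37]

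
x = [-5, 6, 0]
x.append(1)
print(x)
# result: [-5, 6, 0, 1]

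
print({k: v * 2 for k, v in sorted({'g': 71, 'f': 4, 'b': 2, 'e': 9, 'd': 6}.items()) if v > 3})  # {'d': 12, 'e': 18, 'f': 8, 'g': 142}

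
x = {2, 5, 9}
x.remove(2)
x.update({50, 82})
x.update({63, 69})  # {5, 9, 50, 63, 69, 82}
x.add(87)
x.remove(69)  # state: {5, 9, 50, 63, 82, 87}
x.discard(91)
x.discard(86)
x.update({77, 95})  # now {5, 9, 50, 63, 77, 82, 87, 95}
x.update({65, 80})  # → {5, 9, 50, 63, 65, 77, 80, 82, 87, 95}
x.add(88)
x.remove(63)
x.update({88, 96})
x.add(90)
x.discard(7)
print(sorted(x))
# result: [5, 9, 50, 65, 77, 80, 82, 87, 88, 90, 95, 96]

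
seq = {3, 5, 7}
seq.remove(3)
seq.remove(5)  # {7}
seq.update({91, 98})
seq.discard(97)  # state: {7, 91, 98}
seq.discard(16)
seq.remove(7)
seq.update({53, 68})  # {53, 68, 91, 98}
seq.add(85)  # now {53, 68, 85, 91, 98}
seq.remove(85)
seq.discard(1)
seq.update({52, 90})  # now {52, 53, 68, 90, 91, 98}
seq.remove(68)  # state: {52, 53, 90, 91, 98}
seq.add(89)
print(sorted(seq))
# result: [52, 53, 89, 90, 91, 98]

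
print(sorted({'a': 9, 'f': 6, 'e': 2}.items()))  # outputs [('a', 9), ('e', 2), ('f', 6)]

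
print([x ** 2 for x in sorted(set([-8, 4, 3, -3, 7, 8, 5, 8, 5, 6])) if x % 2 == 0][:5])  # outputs [64, 16, 36, 64]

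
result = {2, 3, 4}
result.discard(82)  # {2, 3, 4}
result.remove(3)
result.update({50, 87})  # {2, 4, 50, 87}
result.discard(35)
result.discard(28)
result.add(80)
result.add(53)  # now {2, 4, 50, 53, 80, 87}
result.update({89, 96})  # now {2, 4, 50, 53, 80, 87, 89, 96}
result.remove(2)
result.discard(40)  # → {4, 50, 53, 80, 87, 89, 96}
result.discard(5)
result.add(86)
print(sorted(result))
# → [4, 50, 53, 80, 86, 87, 89, 96]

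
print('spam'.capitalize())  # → Spam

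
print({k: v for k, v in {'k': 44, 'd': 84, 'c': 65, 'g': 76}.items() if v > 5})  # {'k': 44, 'd': 84, 'c': 65, 'g': 76}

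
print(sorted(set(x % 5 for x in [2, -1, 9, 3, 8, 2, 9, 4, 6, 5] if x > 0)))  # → [0, 1, 2, 3, 4]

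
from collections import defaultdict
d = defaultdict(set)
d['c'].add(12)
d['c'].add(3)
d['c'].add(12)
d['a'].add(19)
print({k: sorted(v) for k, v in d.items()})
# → {'c': [3, 12], 'a': [19]}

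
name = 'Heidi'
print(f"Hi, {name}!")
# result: Hi, Heidi!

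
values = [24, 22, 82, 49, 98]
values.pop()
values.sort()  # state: [22, 24, 49, 82]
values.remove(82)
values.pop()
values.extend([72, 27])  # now [22, 24, 72, 27]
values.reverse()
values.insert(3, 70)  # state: [27, 72, 24, 70, 22]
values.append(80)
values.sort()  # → [22, 24, 27, 70, 72, 80]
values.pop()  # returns 80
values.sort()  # [22, 24, 27, 70, 72]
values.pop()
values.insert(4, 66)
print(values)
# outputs [22, 24, 27, 70, 66]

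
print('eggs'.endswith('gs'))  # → True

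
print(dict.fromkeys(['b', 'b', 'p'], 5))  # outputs {'b': 5, 'p': 5}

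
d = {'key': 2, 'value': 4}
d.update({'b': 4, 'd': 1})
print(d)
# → {'key': 2, 'value': 4, 'b': 4, 'd': 1}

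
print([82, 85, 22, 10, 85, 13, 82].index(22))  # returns 2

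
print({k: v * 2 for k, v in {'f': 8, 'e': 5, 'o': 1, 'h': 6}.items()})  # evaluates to {'f': 16, 'e': 10, 'o': 2, 'h': 12}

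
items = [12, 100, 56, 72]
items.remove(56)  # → [12, 100, 72]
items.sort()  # [12, 72, 100]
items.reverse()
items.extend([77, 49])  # [100, 72, 12, 77, 49]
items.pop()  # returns 49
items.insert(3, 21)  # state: [100, 72, 12, 21, 77]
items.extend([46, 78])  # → [100, 72, 12, 21, 77, 46, 78]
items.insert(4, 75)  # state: [100, 72, 12, 21, 75, 77, 46, 78]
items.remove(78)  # [100, 72, 12, 21, 75, 77, 46]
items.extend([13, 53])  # [100, 72, 12, 21, 75, 77, 46, 13, 53]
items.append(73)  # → [100, 72, 12, 21, 75, 77, 46, 13, 53, 73]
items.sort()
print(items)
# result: [12, 13, 21, 46, 53, 72, 73, 75, 77, 100]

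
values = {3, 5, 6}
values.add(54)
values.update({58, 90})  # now {3, 5, 6, 54, 58, 90}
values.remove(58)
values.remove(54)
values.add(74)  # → {3, 5, 6, 74, 90}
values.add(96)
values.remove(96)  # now {3, 5, 6, 74, 90}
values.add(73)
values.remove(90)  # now {3, 5, 6, 73, 74}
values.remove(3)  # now {5, 6, 73, 74}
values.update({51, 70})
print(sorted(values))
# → [5, 6, 51, 70, 73, 74]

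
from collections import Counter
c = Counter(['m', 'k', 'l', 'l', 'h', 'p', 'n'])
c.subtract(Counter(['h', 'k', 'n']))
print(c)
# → Counter({'l': 2, 'm': 1, 'p': 1, 'k': 0, 'h': 0, 'n': 0})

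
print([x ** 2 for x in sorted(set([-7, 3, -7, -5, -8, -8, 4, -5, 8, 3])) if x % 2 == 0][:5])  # [64, 16, 64]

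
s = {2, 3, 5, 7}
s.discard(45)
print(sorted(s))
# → [2, 3, 5, 7]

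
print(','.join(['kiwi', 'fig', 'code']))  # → kiwi,fig,code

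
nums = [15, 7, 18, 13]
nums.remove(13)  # [15, 7, 18]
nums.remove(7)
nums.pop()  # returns 18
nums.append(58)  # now [15, 58]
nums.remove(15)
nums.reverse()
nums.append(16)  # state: [58, 16]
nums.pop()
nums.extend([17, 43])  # [58, 17, 43]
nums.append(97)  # [58, 17, 43, 97]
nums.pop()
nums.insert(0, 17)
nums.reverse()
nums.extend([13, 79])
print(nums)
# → [43, 17, 58, 17, 13, 79]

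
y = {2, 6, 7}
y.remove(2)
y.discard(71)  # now {6, 7}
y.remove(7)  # {6}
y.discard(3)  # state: {6}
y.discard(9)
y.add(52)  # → {6, 52}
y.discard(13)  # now {6, 52}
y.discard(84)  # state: {6, 52}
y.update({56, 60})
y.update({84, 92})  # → {6, 52, 56, 60, 84, 92}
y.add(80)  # {6, 52, 56, 60, 80, 84, 92}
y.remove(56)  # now {6, 52, 60, 80, 84, 92}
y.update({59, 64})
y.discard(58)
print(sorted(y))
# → [6, 52, 59, 60, 64, 80, 84, 92]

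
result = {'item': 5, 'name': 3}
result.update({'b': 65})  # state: {'item': 5, 'name': 3, 'b': 65}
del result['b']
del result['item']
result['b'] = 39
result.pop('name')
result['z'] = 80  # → {'b': 39, 'z': 80}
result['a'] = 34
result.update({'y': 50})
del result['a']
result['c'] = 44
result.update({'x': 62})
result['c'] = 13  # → {'b': 39, 'z': 80, 'y': 50, 'c': 13, 'x': 62}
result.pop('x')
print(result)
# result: {'b': 39, 'z': 80, 'y': 50, 'c': 13}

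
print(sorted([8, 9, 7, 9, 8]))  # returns [7, 8, 8, 9, 9]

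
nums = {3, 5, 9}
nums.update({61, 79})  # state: {3, 5, 9, 61, 79}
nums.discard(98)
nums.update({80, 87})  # {3, 5, 9, 61, 79, 80, 87}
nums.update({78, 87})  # {3, 5, 9, 61, 78, 79, 80, 87}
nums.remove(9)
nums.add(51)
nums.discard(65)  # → {3, 5, 51, 61, 78, 79, 80, 87}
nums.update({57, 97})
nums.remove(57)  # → {3, 5, 51, 61, 78, 79, 80, 87, 97}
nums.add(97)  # {3, 5, 51, 61, 78, 79, 80, 87, 97}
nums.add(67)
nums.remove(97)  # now {3, 5, 51, 61, 67, 78, 79, 80, 87}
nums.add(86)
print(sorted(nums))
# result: [3, 5, 51, 61, 67, 78, 79, 80, 86, 87]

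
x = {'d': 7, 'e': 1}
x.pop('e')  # 1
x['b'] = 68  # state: {'d': 7, 'b': 68}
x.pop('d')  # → 7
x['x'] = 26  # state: {'b': 68, 'x': 26}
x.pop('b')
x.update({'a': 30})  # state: {'x': 26, 'a': 30}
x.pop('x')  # 26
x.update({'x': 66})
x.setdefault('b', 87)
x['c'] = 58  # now {'a': 30, 'x': 66, 'b': 87, 'c': 58}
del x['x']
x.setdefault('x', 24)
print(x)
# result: {'a': 30, 'b': 87, 'c': 58, 'x': 24}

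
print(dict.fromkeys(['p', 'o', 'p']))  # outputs {'p': None, 'o': None}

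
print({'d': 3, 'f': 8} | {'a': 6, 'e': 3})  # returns {'d': 3, 'f': 8, 'a': 6, 'e': 3}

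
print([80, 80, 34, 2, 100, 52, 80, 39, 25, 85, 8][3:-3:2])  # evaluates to [2, 52, 39]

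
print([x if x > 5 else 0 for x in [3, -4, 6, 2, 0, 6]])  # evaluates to [0, 0, 6, 0, 0, 6]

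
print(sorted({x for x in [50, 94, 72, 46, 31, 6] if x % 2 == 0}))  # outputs [6, 46, 50, 72, 94]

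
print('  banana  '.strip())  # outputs banana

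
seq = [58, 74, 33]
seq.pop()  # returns 33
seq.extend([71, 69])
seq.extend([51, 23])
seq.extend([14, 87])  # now [58, 74, 71, 69, 51, 23, 14, 87]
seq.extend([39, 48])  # [58, 74, 71, 69, 51, 23, 14, 87, 39, 48]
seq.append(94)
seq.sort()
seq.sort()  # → [14, 23, 39, 48, 51, 58, 69, 71, 74, 87, 94]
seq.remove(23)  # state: [14, 39, 48, 51, 58, 69, 71, 74, 87, 94]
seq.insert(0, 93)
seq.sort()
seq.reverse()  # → [94, 93, 87, 74, 71, 69, 58, 51, 48, 39, 14]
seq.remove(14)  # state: [94, 93, 87, 74, 71, 69, 58, 51, 48, 39]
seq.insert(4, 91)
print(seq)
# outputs [94, 93, 87, 74, 91, 71, 69, 58, 51, 48, 39]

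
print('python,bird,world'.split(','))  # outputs ['python', 'bird', 'world']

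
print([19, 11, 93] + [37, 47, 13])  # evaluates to [19, 11, 93, 37, 47, 13]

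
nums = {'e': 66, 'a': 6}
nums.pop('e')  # 66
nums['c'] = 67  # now {'a': 6, 'c': 67}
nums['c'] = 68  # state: {'a': 6, 'c': 68}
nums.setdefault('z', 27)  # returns 27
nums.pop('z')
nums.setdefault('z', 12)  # 12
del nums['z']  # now {'a': 6, 'c': 68}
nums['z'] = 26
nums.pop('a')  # 6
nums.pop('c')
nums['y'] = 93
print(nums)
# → {'z': 26, 'y': 93}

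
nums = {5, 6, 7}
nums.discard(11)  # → {5, 6, 7}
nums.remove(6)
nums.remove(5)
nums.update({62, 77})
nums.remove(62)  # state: {7, 77}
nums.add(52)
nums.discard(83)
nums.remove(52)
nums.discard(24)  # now {7, 77}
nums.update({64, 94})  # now {7, 64, 77, 94}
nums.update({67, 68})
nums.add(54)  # {7, 54, 64, 67, 68, 77, 94}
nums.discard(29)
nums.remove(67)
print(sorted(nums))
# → [7, 54, 64, 68, 77, 94]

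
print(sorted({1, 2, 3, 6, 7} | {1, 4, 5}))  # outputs [1, 2, 3, 4, 5, 6, 7]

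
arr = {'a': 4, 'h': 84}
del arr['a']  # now {'h': 84}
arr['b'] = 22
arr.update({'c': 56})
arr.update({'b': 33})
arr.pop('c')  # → 56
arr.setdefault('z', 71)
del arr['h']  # {'b': 33, 'z': 71}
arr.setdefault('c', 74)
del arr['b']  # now {'z': 71, 'c': 74}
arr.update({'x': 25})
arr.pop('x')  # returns 25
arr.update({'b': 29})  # {'z': 71, 'c': 74, 'b': 29}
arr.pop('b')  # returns 29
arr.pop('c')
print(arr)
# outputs {'z': 71}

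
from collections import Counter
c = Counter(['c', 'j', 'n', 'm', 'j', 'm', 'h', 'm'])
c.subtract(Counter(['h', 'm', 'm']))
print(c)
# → Counter({'j': 2, 'c': 1, 'n': 1, 'm': 1, 'h': 0})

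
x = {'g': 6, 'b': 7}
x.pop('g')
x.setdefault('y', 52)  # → 52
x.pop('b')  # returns 7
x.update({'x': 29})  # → {'y': 52, 'x': 29}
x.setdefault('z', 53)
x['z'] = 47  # {'y': 52, 'x': 29, 'z': 47}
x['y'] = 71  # {'y': 71, 'x': 29, 'z': 47}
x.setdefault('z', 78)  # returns 47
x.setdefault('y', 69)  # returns 71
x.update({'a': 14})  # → {'y': 71, 'x': 29, 'z': 47, 'a': 14}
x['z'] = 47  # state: {'y': 71, 'x': 29, 'z': 47, 'a': 14}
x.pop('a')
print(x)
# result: {'y': 71, 'x': 29, 'z': 47}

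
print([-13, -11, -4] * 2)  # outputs [-13, -11, -4, -13, -11, -4]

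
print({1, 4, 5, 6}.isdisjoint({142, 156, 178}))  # True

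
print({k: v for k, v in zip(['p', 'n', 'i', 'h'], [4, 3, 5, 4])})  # {'p': 4, 'n': 3, 'i': 5, 'h': 4}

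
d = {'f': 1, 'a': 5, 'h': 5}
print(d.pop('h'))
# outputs 5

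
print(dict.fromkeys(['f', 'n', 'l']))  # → {'f': None, 'n': None, 'l': None}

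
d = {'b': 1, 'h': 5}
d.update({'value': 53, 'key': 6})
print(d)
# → {'b': 1, 'h': 5, 'value': 53, 'key': 6}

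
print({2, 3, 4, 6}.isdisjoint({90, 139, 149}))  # True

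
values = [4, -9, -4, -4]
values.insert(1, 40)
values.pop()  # -4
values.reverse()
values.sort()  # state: [-9, -4, 4, 40]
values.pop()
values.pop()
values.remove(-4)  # [-9]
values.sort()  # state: [-9]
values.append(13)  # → [-9, 13]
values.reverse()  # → [13, -9]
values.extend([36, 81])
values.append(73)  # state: [13, -9, 36, 81, 73]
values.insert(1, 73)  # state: [13, 73, -9, 36, 81, 73]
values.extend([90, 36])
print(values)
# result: [13, 73, -9, 36, 81, 73, 90, 36]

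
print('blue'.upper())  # BLUE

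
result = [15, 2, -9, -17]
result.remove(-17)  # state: [15, 2, -9]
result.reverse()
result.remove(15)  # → [-9, 2]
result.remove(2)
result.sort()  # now [-9]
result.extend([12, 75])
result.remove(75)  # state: [-9, 12]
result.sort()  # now [-9, 12]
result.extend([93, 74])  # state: [-9, 12, 93, 74]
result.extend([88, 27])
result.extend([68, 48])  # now [-9, 12, 93, 74, 88, 27, 68, 48]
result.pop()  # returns 48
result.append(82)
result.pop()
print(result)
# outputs [-9, 12, 93, 74, 88, 27, 68]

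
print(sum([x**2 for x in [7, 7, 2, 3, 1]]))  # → 112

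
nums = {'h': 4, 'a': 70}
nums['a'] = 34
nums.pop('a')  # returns 34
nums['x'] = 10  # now {'h': 4, 'x': 10}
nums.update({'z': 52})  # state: {'h': 4, 'x': 10, 'z': 52}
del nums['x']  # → {'h': 4, 'z': 52}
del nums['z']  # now {'h': 4}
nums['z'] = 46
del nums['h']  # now {'z': 46}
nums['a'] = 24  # {'z': 46, 'a': 24}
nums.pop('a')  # 24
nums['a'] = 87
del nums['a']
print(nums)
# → {'z': 46}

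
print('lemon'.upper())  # LEMON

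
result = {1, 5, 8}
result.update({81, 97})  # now {1, 5, 8, 81, 97}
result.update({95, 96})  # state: {1, 5, 8, 81, 95, 96, 97}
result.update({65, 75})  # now {1, 5, 8, 65, 75, 81, 95, 96, 97}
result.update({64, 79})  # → {1, 5, 8, 64, 65, 75, 79, 81, 95, 96, 97}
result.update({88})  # {1, 5, 8, 64, 65, 75, 79, 81, 88, 95, 96, 97}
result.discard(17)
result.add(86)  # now {1, 5, 8, 64, 65, 75, 79, 81, 86, 88, 95, 96, 97}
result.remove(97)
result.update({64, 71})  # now {1, 5, 8, 64, 65, 71, 75, 79, 81, 86, 88, 95, 96}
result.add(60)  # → {1, 5, 8, 60, 64, 65, 71, 75, 79, 81, 86, 88, 95, 96}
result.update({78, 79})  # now {1, 5, 8, 60, 64, 65, 71, 75, 78, 79, 81, 86, 88, 95, 96}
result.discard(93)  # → {1, 5, 8, 60, 64, 65, 71, 75, 78, 79, 81, 86, 88, 95, 96}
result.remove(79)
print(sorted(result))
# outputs [1, 5, 8, 60, 64, 65, 71, 75, 78, 81, 86, 88, 95, 96]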